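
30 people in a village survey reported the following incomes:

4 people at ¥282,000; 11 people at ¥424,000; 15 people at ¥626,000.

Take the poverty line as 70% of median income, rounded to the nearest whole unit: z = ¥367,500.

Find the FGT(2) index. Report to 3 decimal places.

0.007

Below z: 4×¥282,000 (q = 4 of N = 30).
Gap ratios (z−y)/z: (367500−282000)/367500 = 0.2327 (×4).
Squared: 0.0541 (×4).
Sum = 0.216510; P₂ = 0.216510 / 30 = 0.007.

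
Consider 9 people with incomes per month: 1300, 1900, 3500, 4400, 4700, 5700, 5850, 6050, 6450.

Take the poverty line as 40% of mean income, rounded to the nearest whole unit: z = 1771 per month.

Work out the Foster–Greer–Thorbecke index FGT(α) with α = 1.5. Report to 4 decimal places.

0.0152

Poor units: 1300 (q = 1 of N = 9).
Normalized shortfalls: (1771−1300)/1771 = 0.2660.
Raised to α = 1.5: 0.13715.
Sum = 0.137152; FGT(1.5) = 0.137152 / 9 = 0.0152.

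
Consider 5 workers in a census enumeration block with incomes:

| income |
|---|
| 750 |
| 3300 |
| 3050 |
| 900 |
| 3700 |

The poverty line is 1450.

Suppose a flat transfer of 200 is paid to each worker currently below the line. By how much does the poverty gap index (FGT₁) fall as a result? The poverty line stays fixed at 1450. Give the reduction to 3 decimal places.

0.055

Before: below the line — 750, 900; poverty gap index (FGT₁) = 0.17241.
After the 200 transfer: below the line — 950, 1100; poverty gap index (FGT₁) = 0.11724.
Reduction = 0.17241 − 0.11724 = 0.055.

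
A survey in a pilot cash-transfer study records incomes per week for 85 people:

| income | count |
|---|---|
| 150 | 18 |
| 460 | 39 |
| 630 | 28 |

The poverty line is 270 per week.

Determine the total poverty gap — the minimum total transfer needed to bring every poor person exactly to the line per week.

2160

Poor units: 18×150 (q = 18 of N = 85).
Individual gaps: 18×(270−150) = 2160.
Aggregate gap = 2160.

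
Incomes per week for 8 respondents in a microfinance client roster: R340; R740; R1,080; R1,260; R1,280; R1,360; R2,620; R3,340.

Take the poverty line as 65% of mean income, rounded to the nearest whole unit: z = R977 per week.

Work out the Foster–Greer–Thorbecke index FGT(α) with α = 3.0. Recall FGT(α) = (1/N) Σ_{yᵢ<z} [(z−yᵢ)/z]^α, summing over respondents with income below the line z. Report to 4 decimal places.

0.0364

Below z: R340, R740 (q = 2 of N = 8).
Gap ratios (z−y)/z: (977−340)/977 = 0.6520; (977−740)/977 = 0.2426.
Raised to α = 3.0: 0.27716; 0.01427.
Sum = 0.291437; FGT(3.0) = 0.291437 / 8 = 0.0364.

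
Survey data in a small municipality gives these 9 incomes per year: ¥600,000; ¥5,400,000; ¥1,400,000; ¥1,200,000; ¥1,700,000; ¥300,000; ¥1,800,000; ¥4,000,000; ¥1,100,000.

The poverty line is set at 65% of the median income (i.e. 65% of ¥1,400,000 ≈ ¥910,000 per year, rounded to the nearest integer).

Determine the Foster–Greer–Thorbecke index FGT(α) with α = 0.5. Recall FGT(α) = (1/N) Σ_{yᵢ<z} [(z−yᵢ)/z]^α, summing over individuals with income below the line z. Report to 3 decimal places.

Below z: ¥300,000, ¥600,000 (q = 2 of N = 9).
Shortfall ratios: (910000−300000)/910000 = 0.6703; (910000−600000)/910000 = 0.3407.
Raised to α = 0.5: 0.81874; 0.58366.
Sum = 1.402397; FGT(0.5) = 1.402397 / 9 = 0.156.

0.156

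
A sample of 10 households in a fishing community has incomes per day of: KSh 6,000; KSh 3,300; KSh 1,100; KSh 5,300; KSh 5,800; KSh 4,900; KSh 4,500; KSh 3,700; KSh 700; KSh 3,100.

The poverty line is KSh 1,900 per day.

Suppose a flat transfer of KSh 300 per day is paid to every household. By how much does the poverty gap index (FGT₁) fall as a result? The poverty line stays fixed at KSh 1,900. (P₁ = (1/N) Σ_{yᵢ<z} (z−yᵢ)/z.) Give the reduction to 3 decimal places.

Before: below the line — KSh 700, KSh 1,100; poverty gap index (FGT₁) = 0.10526.
After the KSh 300 transfer: below the line — KSh 1,000, KSh 1,400; poverty gap index (FGT₁) = 0.07368.
Reduction = 0.10526 − 0.07368 = 0.032.

0.032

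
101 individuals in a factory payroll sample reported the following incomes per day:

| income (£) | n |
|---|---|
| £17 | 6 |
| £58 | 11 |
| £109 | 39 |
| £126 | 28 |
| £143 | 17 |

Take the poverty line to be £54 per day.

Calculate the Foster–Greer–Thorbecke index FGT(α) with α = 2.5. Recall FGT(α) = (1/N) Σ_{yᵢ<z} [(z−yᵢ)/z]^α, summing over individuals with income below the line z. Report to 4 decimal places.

Poor units: 6×£17 (q = 6 of N = 101).
Shortfall ratios: (54−17)/54 = 0.6852 (×6).
Raised to α = 2.5: 0.38862 (×6).
Sum = 2.331692; FGT(2.5) = 2.331692 / 101 = 0.0231.

0.0231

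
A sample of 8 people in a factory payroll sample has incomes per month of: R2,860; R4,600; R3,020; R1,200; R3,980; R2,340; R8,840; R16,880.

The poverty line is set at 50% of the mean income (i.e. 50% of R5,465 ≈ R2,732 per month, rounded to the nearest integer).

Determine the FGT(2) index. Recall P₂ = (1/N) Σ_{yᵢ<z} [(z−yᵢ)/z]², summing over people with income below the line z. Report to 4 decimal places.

Below z: R1,200, R2,340 (q = 2 of N = 8).
Gap ratios (z−y)/z: (2732−1200)/2732 = 0.5608; (2732−2340)/2732 = 0.1435.
Squared: 0.3145; 0.0206.
Sum = 0.335041; P₂ = 0.335041 / 8 = 0.0419.

0.0419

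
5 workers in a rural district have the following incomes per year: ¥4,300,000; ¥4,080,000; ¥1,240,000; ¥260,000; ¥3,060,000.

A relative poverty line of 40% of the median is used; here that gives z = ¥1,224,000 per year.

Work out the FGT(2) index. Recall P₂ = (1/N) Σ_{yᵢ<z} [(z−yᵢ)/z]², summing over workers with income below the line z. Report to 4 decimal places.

Below the line: ¥260,000 (q = 1 of N = 5).
Gap ratios (z−y)/z: (1224000−260000)/1224000 = 0.7876.
Squared: 0.6203.
Sum = 0.620285; P₂ = 0.620285 / 5 = 0.1241.

0.1241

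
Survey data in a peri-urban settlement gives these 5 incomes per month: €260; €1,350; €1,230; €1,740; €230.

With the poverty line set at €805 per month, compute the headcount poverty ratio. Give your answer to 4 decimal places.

0.4000

2 of the 5 families have income below €805.
H = 2/5 = 0.4000.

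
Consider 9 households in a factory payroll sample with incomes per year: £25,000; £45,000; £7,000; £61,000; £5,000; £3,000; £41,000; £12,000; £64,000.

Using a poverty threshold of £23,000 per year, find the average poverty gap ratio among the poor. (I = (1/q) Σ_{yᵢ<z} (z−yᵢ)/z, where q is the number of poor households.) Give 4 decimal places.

0.7065

Below the line: £3,000, £5,000, £7,000, £12,000 (q = 4 of N = 9).
Shortfall ratios (z−y)/z: 0.8696, 0.7826, 0.6957, 0.4783; sum = 2.826087.
The income-gap ratio divides by q (the poor only): 2.826087 / 4 = 0.7065.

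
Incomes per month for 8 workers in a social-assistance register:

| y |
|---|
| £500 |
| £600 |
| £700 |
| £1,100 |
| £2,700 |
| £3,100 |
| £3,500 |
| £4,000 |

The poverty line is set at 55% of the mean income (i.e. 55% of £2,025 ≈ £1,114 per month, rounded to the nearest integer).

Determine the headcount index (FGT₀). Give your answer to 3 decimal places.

0.500

4 of the 8 workers have income below £1,114.
H = 4/8 = 0.500.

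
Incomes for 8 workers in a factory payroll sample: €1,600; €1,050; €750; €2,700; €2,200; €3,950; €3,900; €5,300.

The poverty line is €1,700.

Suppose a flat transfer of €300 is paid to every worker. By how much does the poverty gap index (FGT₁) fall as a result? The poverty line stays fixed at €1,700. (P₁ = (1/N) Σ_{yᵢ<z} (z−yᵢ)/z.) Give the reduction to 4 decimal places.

0.0515

Before: below the line — €750, €1,050, €1,600; poverty gap index (FGT₁) = 0.125000.
After the €300 transfer: below the line — €1,050, €1,350; poverty gap index (FGT₁) = 0.073529.
Reduction = 0.125000 − 0.073529 = 0.0515.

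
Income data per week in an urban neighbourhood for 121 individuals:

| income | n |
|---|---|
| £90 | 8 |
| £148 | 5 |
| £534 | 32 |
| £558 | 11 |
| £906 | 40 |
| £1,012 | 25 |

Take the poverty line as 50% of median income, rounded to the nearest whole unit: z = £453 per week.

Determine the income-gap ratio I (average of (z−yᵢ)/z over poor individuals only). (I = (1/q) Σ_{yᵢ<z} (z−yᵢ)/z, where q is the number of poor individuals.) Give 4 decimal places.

Incomes under z: 8×£90, 5×£148 (q = 13 of N = 121).
Shortfall ratios (z−y)/z: 0.8013 (×8), 0.6733 (×5); sum = 9.777042.
The income-gap ratio divides by q (the poor only): 9.777042 / 13 = 0.7521.

0.7521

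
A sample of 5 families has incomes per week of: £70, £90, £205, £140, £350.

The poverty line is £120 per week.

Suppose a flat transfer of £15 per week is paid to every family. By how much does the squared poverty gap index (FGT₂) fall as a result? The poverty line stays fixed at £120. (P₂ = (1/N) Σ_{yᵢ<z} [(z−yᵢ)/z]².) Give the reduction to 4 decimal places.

0.0271

Before: below the line — £70, £90; squared poverty gap index (FGT₂) = 0.047222.
After the £15 transfer: below the line — £85, £105; squared poverty gap index (FGT₂) = 0.020139.
Reduction = 0.047222 − 0.020139 = 0.0271.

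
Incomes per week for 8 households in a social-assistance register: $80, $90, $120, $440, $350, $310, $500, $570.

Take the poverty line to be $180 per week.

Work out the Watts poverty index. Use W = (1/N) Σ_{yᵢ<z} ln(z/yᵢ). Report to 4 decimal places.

0.2387

Incomes under z: $80, $90, $120 (q = 3 of N = 8).
ln(z/y) terms: ln(180/80) = 0.8109; ln(180/90) = 0.6931; ln(180/120) = 0.4055.
W = 1.909543 / 8 = 0.2387.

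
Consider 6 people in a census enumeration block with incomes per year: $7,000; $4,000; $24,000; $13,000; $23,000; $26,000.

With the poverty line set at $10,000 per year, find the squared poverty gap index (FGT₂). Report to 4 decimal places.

Incomes under z: $4,000, $7,000 (q = 2 of N = 6).
Gap ratios (z−y)/z: (10000−4000)/10000 = 0.6000; (10000−7000)/10000 = 0.3000.
Squared: 0.3600; 0.0900.
Sum = 0.450000; P₂ = 0.450000 / 6 = 0.0750.

0.0750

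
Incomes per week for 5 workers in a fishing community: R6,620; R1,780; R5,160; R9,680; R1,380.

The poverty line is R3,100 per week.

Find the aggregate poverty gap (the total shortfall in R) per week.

Incomes under z: R1,380, R1,780 (q = 2 of N = 5).
Individual gaps: 3100−1380 = 1720; 3100−1780 = 1320.
Aggregate gap = R3,040.

R3,040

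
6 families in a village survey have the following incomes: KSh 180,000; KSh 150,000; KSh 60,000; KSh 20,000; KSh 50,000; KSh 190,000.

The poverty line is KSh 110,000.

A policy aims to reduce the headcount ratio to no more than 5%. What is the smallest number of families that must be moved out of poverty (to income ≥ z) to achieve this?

3 of the 6 families are poor, so H = 3/6 = 0.500.
A headcount ratio of at most 5% allows at most ⌊0.05 × 6⌋ = 0 poor families.
So at least 3 − 0 = 3 must be lifted.

3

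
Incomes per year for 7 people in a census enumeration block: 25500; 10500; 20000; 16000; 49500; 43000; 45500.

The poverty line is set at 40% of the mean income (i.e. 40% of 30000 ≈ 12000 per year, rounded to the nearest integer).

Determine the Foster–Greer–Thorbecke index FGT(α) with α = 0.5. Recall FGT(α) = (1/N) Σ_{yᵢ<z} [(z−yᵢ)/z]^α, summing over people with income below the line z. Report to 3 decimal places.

0.051

Incomes under z: 10500 (q = 1 of N = 7).
Shortfall ratios: (12000−10500)/12000 = 0.1250.
Raised to α = 0.5: 0.35355.
Sum = 0.353553; FGT(0.5) = 0.353553 / 7 = 0.051.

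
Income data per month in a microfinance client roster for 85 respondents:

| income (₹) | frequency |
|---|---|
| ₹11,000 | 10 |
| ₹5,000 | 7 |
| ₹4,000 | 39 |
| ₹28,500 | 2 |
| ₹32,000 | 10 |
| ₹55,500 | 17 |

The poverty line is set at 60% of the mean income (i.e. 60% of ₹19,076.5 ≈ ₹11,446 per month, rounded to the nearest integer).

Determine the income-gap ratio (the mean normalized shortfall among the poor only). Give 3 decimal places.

Below the line: 39×₹4,000, 7×₹5,000, 10×₹11,000 (q = 56 of N = 85).
Shortfall ratios (z−y)/z: 0.6505 (×39), 0.5632 (×7), 0.0390 (×10); sum = 29.702604.
The income-gap ratio divides by q (the poor only): 29.702604 / 56 = 0.530.

0.530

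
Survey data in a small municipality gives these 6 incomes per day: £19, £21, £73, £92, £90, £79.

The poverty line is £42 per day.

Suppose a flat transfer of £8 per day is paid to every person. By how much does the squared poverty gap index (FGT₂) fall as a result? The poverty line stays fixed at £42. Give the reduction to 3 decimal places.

Before: below the line — £19, £21; squared poverty gap index (FGT₂) = 0.09165.
After the £8 transfer: below the line — £27, £29; squared poverty gap index (FGT₂) = 0.03723.
Reduction = 0.09165 − 0.03723 = 0.054.

0.054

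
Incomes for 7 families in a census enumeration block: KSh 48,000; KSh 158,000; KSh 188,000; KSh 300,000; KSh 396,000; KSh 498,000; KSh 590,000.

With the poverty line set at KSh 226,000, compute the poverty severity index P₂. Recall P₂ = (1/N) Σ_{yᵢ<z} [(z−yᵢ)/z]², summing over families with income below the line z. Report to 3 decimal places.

0.106

Poor units: KSh 48,000, KSh 158,000, KSh 188,000 (q = 3 of N = 7).
Relative gaps: (226000−48000)/226000 = 0.7876; (226000−158000)/226000 = 0.3009; (226000−188000)/226000 = 0.1681.
Squared: 0.6203; 0.0905; 0.0283.
Sum = 0.739134; P₂ = 0.739134 / 7 = 0.106.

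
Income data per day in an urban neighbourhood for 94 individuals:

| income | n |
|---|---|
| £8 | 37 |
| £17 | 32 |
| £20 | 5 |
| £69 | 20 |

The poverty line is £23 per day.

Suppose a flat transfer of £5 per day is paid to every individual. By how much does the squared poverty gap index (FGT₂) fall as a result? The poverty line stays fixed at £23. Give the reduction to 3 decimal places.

Before: below the line — 37×£8, 32×£17, 5×£20; squared poverty gap index (FGT₂) = 0.19149.
After the £5 transfer: below the line — 37×£13, 32×£22; squared poverty gap index (FGT₂) = 0.07505.
Reduction = 0.19149 − 0.07505 = 0.116.

0.116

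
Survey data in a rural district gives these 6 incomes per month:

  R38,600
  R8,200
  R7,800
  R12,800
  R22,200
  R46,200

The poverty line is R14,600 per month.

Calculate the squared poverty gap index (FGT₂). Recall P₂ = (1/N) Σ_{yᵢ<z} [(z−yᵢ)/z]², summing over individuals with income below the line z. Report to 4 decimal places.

Poor units: R7,800, R8,200, R12,800 (q = 3 of N = 6).
Normalized shortfalls: (14600−7800)/14600 = 0.4658; (14600−8200)/14600 = 0.4384; (14600−12800)/14600 = 0.1233.
Squared: 0.2169; 0.1922; 0.0152.
Sum = 0.424282; P₂ = 0.424282 / 6 = 0.0707.

0.0707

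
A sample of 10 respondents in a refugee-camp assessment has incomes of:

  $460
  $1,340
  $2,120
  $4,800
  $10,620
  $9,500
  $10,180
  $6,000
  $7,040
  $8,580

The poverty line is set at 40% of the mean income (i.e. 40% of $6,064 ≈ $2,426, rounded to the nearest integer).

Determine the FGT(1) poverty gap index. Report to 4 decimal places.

0.1384

Below the line: $460, $1,340, $2,120 (q = 3 of N = 10).
Normalized shortfalls: (2426−460)/2426 = 0.8104; (2426−1340)/2426 = 0.4477; (2426−2120)/2426 = 0.1261.
Σ = 1.384171. Dividing by the full population N = 10 gives P₁ = 0.1384.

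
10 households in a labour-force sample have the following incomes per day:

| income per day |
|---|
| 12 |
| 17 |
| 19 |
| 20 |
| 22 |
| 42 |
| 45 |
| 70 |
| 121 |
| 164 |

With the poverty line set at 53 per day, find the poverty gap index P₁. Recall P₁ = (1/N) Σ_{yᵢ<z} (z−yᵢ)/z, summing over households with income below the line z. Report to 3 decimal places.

Incomes under z: 12, 17, 19, 20, 22, 42, 45 (q = 7 of N = 10).
Normalized shortfalls: (53−12)/53 = 0.7736; (53−17)/53 = 0.6792; (53−19)/53 = 0.6415; (53−20)/53 = 0.6226; (53−22)/53 = 0.5849; (53−42)/53 = 0.2075; (53−45)/53 = 0.1509.
Σ = 3.660377. Dividing by the full population N = 10 gives P₁ = 0.366.

0.366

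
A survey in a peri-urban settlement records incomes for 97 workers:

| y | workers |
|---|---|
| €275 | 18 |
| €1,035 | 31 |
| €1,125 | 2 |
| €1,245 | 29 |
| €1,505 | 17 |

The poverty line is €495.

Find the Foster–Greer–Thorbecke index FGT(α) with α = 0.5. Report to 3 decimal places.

0.124

Poor units: 18×€275 (q = 18 of N = 97).
Shortfall ratios: (495−275)/495 = 0.4444 (×18).
Raised to α = 0.5: 0.66667 (×18).
Sum = 12.000000; FGT(0.5) = 12.000000 / 97 = 0.124.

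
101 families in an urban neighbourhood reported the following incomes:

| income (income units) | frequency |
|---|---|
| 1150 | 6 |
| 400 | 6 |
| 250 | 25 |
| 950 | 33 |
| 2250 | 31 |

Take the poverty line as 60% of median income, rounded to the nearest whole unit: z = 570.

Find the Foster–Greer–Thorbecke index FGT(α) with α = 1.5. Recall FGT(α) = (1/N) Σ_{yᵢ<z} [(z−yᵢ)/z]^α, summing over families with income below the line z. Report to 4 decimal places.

0.1138

Below z: 25×250, 6×400 (q = 31 of N = 101).
Gap ratios (z−y)/z: (570−250)/570 = 0.5614 (×25); (570−400)/570 = 0.2982 (×6).
Raised to α = 1.5: 0.42064 (×25); 0.16288 (×6).
Sum = 11.493316; FGT(1.5) = 11.493316 / 101 = 0.1138.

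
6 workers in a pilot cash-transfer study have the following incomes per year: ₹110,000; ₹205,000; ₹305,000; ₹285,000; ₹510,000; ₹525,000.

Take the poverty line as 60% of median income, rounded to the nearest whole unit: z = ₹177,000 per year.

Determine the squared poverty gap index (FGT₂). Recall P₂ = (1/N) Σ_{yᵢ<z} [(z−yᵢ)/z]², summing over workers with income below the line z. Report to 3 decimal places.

0.024

Incomes under z: ₹110,000 (q = 1 of N = 6).
Shortfall ratios: (177000−110000)/177000 = 0.3785.
Squared: 0.1433.
Sum = 0.143286; P₂ = 0.143286 / 6 = 0.024.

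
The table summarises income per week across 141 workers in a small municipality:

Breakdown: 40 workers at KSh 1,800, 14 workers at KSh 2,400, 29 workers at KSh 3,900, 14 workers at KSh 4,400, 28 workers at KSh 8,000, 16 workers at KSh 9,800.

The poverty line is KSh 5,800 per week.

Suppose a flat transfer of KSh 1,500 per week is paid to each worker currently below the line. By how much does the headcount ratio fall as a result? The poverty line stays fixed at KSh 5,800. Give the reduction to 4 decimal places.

Before: below the line — 40×KSh 1,800, 14×KSh 2,400, 29×KSh 3,900, 14×KSh 4,400; headcount ratio = 0.687943.
After the KSh 1,500 transfer: below the line — 40×KSh 3,300, 14×KSh 3,900, 29×KSh 5,400; headcount ratio = 0.588652.
Reduction = 0.687943 − 0.588652 = 0.0993.

0.0993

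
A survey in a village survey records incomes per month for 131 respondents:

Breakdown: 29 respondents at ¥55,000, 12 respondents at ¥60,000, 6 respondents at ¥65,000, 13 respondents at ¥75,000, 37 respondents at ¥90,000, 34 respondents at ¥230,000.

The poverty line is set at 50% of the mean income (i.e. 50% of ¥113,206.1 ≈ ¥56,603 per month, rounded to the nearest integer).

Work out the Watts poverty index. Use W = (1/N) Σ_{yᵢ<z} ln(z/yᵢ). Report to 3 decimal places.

Below the line: 29×¥55,000 (q = 29 of N = 131).
Log gaps: ln(56603/55000) = 0.0287 (×29).
W = 0.833135 / 131 = 0.006.

0.006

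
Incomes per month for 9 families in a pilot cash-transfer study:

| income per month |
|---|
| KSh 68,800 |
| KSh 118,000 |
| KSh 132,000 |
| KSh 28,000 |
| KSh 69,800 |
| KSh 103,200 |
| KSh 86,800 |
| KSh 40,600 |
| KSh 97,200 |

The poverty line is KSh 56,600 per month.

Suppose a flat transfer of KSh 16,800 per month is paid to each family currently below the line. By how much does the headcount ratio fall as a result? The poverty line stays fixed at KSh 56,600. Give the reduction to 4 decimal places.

Before: below the line — KSh 28,000, KSh 40,600; headcount ratio = 0.222222.
After the KSh 16,800 transfer: below the line — KSh 44,800; headcount ratio = 0.111111.
Reduction = 0.222222 − 0.111111 = 0.1111.

0.1111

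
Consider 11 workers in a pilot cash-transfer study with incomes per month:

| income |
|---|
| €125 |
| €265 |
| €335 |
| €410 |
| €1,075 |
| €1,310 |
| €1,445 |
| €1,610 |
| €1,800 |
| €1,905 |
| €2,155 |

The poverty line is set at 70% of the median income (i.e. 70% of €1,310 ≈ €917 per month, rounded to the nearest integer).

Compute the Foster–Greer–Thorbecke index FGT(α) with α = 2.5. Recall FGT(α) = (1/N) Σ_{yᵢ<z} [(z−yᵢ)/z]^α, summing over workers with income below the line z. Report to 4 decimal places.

Below z: €125, €265, €335, €410 (q = 4 of N = 11).
Relative gaps: (917−125)/917 = 0.8637; (917−265)/917 = 0.7110; (917−335)/917 = 0.6347; (917−410)/917 = 0.5529.
Raised to α = 2.5: 0.69325; 0.42628; 0.32091; 0.22730.
Sum = 1.667739; FGT(2.5) = 1.667739 / 11 = 0.1516.

0.1516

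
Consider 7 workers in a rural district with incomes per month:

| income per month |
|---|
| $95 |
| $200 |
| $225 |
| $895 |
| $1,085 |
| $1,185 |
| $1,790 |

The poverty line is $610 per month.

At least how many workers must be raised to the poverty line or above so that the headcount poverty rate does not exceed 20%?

3 of the 7 workers are poor, so H = 3/7 = 0.429.
A headcount ratio of at most 20% allows at most ⌊0.20 × 7⌋ = 1 poor workers.
So at least 3 − 1 = 2 must be lifted.

2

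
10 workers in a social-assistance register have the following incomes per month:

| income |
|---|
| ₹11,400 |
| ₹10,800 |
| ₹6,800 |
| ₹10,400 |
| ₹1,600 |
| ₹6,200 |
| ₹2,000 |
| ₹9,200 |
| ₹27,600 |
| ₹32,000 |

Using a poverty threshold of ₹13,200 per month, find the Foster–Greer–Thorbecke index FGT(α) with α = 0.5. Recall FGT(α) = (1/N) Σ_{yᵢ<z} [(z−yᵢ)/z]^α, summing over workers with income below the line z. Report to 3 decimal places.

0.509

Below the line: ₹1,600, ₹2,000, ₹6,200, ₹6,800, ₹9,200, ₹10,400, ₹10,800, ₹11,400 (q = 8 of N = 10).
Shortfall ratios: (13200−1600)/13200 = 0.8788; (13200−2000)/13200 = 0.8485; (13200−6200)/13200 = 0.5303; (13200−6800)/13200 = 0.4848; (13200−9200)/13200 = 0.3030; (13200−10400)/13200 = 0.2121; (13200−10800)/13200 = 0.1818; (13200−11400)/13200 = 0.1364.
Raised to α = 0.5: 0.93744; 0.92113; 0.72822; 0.69631; 0.55048; 0.46057; 0.42640; 0.36927.
Sum = 5.089823; FGT(0.5) = 5.089823 / 10 = 0.509.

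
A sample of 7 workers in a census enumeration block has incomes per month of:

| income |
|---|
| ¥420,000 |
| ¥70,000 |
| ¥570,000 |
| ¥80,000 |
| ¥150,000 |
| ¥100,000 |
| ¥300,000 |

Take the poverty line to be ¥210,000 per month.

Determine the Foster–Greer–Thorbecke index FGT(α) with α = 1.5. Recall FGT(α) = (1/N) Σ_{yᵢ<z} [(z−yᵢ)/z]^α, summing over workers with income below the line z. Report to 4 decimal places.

Poor units: ¥70,000, ¥80,000, ¥100,000, ¥150,000 (q = 4 of N = 7).
Shortfall ratios: (210000−70000)/210000 = 0.6667; (210000−80000)/210000 = 0.6190; (210000−100000)/210000 = 0.5238; (210000−150000)/210000 = 0.2857.
Raised to α = 1.5: 0.54433; 0.48706; 0.37911; 0.15272.
Sum = 1.563221; FGT(1.5) = 1.563221 / 7 = 0.2233.

0.2233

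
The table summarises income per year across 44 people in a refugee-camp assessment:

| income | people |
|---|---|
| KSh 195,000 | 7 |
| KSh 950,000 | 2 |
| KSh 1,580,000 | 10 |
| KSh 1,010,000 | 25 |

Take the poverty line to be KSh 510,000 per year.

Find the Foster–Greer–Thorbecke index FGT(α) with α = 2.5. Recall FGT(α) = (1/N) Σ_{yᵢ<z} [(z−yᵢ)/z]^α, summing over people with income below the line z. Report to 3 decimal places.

Below the line: 7×KSh 195,000 (q = 7 of N = 44).
Gap ratios (z−y)/z: (510000−195000)/510000 = 0.6176 (×7).
Raised to α = 2.5: 0.29981 (×7).
Sum = 2.098693; FGT(2.5) = 2.098693 / 44 = 0.048.

0.048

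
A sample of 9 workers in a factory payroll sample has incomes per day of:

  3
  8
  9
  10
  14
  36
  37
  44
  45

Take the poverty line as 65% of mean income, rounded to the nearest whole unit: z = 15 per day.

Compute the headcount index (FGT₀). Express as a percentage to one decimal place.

55.6%

5 of the 9 workers have income below 15.
H = 5/9 = 55.6%.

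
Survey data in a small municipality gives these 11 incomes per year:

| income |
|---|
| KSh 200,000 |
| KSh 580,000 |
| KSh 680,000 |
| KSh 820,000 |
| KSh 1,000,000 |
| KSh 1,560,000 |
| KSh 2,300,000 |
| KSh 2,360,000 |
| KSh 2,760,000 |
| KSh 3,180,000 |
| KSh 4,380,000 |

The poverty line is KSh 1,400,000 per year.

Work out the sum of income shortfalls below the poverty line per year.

Below the line: KSh 200,000, KSh 580,000, KSh 680,000, KSh 820,000, KSh 1,000,000 (q = 5 of N = 11).
Individual gaps: 1400000−200000 = 1200000; 1400000−580000 = 820000; 1400000−680000 = 720000; 1400000−820000 = 580000; 1400000−1000000 = 400000.
Aggregate gap = KSh 3,720,000.

KSh 3,720,000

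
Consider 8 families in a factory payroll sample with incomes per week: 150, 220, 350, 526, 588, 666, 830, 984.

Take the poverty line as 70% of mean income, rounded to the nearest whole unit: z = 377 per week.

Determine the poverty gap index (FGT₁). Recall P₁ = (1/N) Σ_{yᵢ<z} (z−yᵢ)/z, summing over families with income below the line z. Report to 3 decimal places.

0.136

Below the line: 150, 220, 350 (q = 3 of N = 8).
Gap ratios (z−y)/z: (377−150)/377 = 0.6021; (377−220)/377 = 0.4164; (377−350)/377 = 0.0716.
Σ = 1.090186. Dividing by the full population N = 8 gives P₁ = 0.136.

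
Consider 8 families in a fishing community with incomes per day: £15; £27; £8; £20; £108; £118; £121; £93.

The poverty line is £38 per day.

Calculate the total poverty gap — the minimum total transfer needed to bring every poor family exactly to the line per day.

Below the line: £8, £15, £20, £27 (q = 4 of N = 8).
Individual gaps: 38−8 = 30; 38−15 = 23; 38−20 = 18; 38−27 = 11.
Aggregate gap = £82.

£82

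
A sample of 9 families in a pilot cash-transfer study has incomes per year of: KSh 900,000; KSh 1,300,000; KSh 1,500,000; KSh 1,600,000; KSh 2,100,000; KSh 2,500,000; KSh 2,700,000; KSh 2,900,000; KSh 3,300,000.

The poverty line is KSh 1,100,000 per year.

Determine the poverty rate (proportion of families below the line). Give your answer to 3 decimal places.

0.111

1 of the 9 families have income below KSh 1,100,000.
H = 1/9 = 0.111.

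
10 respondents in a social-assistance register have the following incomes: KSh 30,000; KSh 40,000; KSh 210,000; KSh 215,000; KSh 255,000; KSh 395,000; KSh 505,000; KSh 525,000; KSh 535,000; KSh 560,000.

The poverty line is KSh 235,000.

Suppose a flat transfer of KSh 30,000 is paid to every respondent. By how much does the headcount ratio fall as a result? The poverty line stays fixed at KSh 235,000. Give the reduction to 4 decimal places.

0.2000

Before: below the line — KSh 30,000, KSh 40,000, KSh 210,000, KSh 215,000; headcount ratio = 0.400000.
After the KSh 30,000 transfer: below the line — KSh 60,000, KSh 70,000; headcount ratio = 0.200000.
Reduction = 0.400000 − 0.200000 = 0.2000.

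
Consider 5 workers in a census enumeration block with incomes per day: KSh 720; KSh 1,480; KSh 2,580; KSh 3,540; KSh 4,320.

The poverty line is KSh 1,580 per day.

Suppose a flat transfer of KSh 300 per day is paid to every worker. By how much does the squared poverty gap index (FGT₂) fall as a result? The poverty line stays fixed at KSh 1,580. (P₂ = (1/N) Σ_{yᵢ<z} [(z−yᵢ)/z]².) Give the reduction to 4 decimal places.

0.0349

Before: below the line — KSh 720, KSh 1,480; squared poverty gap index (FGT₂) = 0.060054.
After the KSh 300 transfer: below the line — KSh 1,020; squared poverty gap index (FGT₂) = 0.025124.
Reduction = 0.060054 − 0.025124 = 0.0349.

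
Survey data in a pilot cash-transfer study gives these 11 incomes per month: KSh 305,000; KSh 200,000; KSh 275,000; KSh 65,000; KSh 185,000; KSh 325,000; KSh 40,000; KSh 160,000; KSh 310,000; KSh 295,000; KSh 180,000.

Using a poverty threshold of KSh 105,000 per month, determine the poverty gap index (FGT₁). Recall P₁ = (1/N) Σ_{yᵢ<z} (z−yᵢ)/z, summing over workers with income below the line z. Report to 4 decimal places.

0.0909

Incomes under z: KSh 40,000, KSh 65,000 (q = 2 of N = 11).
Normalized shortfalls: (105000−40000)/105000 = 0.6190; (105000−65000)/105000 = 0.3810.
Σ = 1.000000. Dividing by the full population N = 11 gives P₁ = 0.0909.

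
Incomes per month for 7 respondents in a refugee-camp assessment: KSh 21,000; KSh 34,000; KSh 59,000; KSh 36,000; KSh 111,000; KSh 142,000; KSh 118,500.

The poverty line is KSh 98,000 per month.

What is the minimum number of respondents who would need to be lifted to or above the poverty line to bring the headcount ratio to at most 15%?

4 of the 7 respondents are poor, so H = 4/7 = 0.571.
A headcount ratio of at most 15% allows at most ⌊0.15 × 7⌋ = 1 poor respondents.
So at least 4 − 1 = 3 must be lifted.

3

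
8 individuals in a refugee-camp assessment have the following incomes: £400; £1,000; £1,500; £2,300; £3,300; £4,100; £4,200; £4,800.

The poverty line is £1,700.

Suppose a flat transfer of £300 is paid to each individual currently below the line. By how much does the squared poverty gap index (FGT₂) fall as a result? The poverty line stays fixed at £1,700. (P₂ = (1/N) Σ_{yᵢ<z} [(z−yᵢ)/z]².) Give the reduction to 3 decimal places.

0.046

Before: below the line — £400, £1,000, £1,500; squared poverty gap index (FGT₂) = 0.09602.
After the £300 transfer: below the line — £700, £1,300; squared poverty gap index (FGT₂) = 0.05017.
Reduction = 0.09602 − 0.05017 = 0.046.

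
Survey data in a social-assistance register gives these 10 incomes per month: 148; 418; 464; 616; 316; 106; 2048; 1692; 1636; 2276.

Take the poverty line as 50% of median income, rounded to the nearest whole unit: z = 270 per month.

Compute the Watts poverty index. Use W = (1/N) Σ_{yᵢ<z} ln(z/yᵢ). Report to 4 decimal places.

Below z: 106, 148 (q = 2 of N = 10).
Log gaps: ln(270/106) = 0.9350; ln(270/148) = 0.6012.
W = 1.536193 / 10 = 0.1536.

0.1536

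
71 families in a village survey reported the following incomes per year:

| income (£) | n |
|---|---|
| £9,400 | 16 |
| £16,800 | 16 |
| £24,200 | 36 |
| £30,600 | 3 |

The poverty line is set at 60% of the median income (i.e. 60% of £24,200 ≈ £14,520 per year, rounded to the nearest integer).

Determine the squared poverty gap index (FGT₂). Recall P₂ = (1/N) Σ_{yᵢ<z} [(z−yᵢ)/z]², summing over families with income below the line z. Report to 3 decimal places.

Below the line: 16×£9,400 (q = 16 of N = 71).
Normalized shortfalls: (14520−9400)/14520 = 0.3526 (×16).
Squared: 0.1243 (×16).
Sum = 1.989421; P₂ = 1.989421 / 71 = 0.028.

0.028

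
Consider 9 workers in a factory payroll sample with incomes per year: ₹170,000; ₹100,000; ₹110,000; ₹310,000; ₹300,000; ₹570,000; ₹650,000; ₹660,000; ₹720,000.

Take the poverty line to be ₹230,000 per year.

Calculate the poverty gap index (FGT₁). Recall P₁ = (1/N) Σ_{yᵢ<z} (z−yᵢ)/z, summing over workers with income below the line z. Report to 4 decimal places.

0.1498

Poor units: ₹100,000, ₹110,000, ₹170,000 (q = 3 of N = 9).
Gap ratios (z−y)/z: (230000−100000)/230000 = 0.5652; (230000−110000)/230000 = 0.5217; (230000−170000)/230000 = 0.2609.
Σ = 1.347826. Dividing by the full population N = 9 gives P₁ = 0.1498.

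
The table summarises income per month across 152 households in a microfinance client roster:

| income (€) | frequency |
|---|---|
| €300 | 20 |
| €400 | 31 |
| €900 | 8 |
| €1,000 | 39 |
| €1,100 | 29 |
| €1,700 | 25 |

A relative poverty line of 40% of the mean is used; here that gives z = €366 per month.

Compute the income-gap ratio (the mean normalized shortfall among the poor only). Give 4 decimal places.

0.1803

Below the line: 20×€300 (q = 20 of N = 152).
Shortfall ratios (z−y)/z: 0.1803 (×20); sum = 3.606557.
The income-gap ratio divides by q (the poor only): 3.606557 / 20 = 0.1803.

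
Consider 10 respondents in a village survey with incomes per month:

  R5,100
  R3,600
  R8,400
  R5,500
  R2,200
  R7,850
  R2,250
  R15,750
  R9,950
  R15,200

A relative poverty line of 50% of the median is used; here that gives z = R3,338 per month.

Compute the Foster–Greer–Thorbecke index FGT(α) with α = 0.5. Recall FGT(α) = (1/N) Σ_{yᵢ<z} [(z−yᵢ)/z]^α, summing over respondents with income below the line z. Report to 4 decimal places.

0.1155

Incomes under z: R2,200, R2,250 (q = 2 of N = 10).
Shortfall ratios: (3338−2200)/3338 = 0.3409; (3338−2250)/3338 = 0.3259.
Raised to α = 0.5: 0.58389; 0.57091.
Sum = 1.154801; FGT(0.5) = 1.154801 / 10 = 0.1155.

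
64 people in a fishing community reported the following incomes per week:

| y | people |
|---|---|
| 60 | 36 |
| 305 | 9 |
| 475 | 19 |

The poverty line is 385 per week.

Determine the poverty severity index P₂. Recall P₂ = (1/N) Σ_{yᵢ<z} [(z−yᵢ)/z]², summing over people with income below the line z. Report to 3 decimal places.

0.407

Below z: 36×60, 9×305 (q = 45 of N = 64).
Gap ratios (z−y)/z: (385−60)/385 = 0.8442 (×36); (385−305)/385 = 0.2078 (×9).
Squared: 0.7126 (×36); 0.0432 (×9).
Sum = 26.042166; P₂ = 26.042166 / 64 = 0.407.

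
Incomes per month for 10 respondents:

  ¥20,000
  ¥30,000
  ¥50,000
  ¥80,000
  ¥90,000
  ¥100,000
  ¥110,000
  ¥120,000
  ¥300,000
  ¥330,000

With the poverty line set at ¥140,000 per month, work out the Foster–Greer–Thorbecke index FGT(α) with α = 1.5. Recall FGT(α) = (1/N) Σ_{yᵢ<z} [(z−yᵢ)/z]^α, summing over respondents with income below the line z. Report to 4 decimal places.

0.2805

Incomes under z: ¥20,000, ¥30,000, ¥50,000, ¥80,000, ¥90,000, ¥100,000, ¥110,000, ¥120,000 (q = 8 of N = 10).
Normalized shortfalls: (140000−20000)/140000 = 0.8571; (140000−30000)/140000 = 0.7857; (140000−50000)/140000 = 0.6429; (140000−80000)/140000 = 0.4286; (140000−90000)/140000 = 0.3571; (140000−100000)/140000 = 0.2857; (140000−110000)/140000 = 0.2143; (140000−120000)/140000 = 0.1429.
Raised to α = 1.5: 0.79356; 0.69646; 0.51543; 0.28057; 0.21343; 0.15272; 0.09920; 0.05399.
Sum = 2.805364; FGT(1.5) = 2.805364 / 10 = 0.2805.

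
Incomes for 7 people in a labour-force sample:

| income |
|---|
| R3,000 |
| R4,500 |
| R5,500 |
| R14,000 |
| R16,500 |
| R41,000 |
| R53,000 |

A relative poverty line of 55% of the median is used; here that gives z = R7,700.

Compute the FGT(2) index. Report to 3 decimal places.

Below the line: R3,000, R4,500, R5,500 (q = 3 of N = 7).
Normalized shortfalls: (7700−3000)/7700 = 0.6104; (7700−4500)/7700 = 0.4156; (7700−5500)/7700 = 0.2857.
Squared: 0.3726; 0.1727; 0.0816.
Sum = 0.626919; P₂ = 0.626919 / 7 = 0.090.

0.090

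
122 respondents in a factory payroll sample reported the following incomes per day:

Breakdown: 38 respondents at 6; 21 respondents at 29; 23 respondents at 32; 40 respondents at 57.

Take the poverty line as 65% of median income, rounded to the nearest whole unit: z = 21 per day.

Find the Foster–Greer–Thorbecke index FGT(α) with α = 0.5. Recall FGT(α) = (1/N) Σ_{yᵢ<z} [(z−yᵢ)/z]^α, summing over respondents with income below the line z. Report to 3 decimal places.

0.263

Below the line: 38×6 (q = 38 of N = 122).
Relative gaps: (21−6)/21 = 0.7143 (×38).
Raised to α = 0.5: 0.84515 (×38).
Sum = 32.115862; FGT(0.5) = 32.115862 / 122 = 0.263.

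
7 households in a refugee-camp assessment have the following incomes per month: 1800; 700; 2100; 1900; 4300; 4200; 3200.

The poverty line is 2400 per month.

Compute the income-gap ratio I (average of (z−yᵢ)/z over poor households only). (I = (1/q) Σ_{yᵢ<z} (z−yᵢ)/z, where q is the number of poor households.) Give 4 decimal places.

Poor units: 700, 1800, 1900, 2100 (q = 4 of N = 7).
Relative gaps: 0.7083, 0.2500, 0.2083, 0.1250; sum = 1.291667.
I averages over the q = 4 poor units only: 1.291667 / 4 = 0.3229.

0.3229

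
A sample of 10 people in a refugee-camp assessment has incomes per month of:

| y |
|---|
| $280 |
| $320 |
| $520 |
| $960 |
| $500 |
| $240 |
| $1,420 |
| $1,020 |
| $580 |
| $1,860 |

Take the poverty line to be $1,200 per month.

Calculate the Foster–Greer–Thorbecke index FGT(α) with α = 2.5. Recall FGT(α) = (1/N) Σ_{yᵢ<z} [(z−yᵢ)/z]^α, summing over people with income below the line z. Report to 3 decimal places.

Poor units: $240, $280, $320, $500, $520, $580, $960, $1,020 (q = 8 of N = 10).
Shortfall ratios: (1200−240)/1200 = 0.8000; (1200−280)/1200 = 0.7667; (1200−320)/1200 = 0.7333; (1200−500)/1200 = 0.5833; (1200−520)/1200 = 0.5667; (1200−580)/1200 = 0.5167; (1200−960)/1200 = 0.2000; (1200−1020)/1200 = 0.1500.
Raised to α = 2.5: 0.57243; 0.51466; 0.46053; 0.25989; 0.24172; 0.19188; 0.01789; 0.00871.
Sum = 2.267710; FGT(2.5) = 2.267710 / 10 = 0.227.

0.227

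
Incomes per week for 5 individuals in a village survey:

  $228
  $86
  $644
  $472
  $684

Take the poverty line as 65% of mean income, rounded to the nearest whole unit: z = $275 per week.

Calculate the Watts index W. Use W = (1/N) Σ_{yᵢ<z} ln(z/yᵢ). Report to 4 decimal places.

Below z: $86, $228 (q = 2 of N = 5).
Log gaps: ln(275/86) = 1.1624; ln(275/228) = 0.1874.
W = 1.349849 / 5 = 0.2700.

0.2700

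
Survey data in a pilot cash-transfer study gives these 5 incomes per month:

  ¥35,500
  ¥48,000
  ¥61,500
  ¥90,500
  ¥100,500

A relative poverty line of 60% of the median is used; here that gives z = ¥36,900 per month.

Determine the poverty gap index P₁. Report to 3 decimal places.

Below the line: ¥35,500 (q = 1 of N = 5).
Relative gaps: (36900−35500)/36900 = 0.0379.
Σ = 0.037940. Dividing by the full population N = 5 gives P₁ = 0.008.

0.008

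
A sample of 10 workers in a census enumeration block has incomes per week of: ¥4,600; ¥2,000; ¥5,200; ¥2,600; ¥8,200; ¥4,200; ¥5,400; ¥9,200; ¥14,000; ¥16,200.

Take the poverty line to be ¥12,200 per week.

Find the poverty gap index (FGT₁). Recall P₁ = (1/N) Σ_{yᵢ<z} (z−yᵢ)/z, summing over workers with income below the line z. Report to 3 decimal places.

0.461

Below z: ¥2,000, ¥2,600, ¥4,200, ¥4,600, ¥5,200, ¥5,400, ¥8,200, ¥9,200 (q = 8 of N = 10).
Normalized shortfalls: (12200−2000)/12200 = 0.8361; (12200−2600)/12200 = 0.7869; (12200−4200)/12200 = 0.6557; (12200−4600)/12200 = 0.6230; (12200−5200)/12200 = 0.5738; (12200−5400)/12200 = 0.5574; (12200−8200)/12200 = 0.3279; (12200−9200)/12200 = 0.2459.
Sum of shortfalls = 4.606557; P₁ averages over all N: 4.606557 / 10 = 0.461.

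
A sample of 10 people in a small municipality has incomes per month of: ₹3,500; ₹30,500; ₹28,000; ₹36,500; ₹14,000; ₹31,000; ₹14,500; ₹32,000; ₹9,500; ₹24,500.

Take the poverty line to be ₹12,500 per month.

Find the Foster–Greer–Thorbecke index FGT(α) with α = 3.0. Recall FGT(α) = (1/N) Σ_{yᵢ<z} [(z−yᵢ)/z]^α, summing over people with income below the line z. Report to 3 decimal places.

0.039

Below the line: ₹3,500, ₹9,500 (q = 2 of N = 10).
Shortfall ratios: (12500−3500)/12500 = 0.7200; (12500−9500)/12500 = 0.2400.
Raised to α = 3.0: 0.37325; 0.01382.
Sum = 0.387072; FGT(3.0) = 0.387072 / 10 = 0.039.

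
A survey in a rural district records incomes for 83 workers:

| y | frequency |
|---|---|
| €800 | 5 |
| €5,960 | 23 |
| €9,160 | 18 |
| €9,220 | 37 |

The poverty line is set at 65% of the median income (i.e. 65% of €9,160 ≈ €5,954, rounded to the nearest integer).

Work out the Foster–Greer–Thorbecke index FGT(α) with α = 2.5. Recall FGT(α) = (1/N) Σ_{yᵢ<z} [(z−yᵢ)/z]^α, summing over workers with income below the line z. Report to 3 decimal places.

0.042

Incomes under z: 5×€800 (q = 5 of N = 83).
Shortfall ratios: (5954−800)/5954 = 0.8656 (×5).
Raised to α = 2.5: 0.69717 (×5).
Sum = 3.485852; FGT(2.5) = 3.485852 / 83 = 0.042.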